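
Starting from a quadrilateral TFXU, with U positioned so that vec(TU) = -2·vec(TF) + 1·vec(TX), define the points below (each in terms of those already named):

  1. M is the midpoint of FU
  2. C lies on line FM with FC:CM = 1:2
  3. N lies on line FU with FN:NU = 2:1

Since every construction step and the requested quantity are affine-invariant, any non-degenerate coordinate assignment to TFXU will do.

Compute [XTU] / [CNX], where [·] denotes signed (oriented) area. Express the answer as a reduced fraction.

Work in coordinates with T = (0, 0), F = (1, 0), X = (0, 1), U = (-2, 1).
1. M is the midpoint of FU ⇒ M = (-1/2, 1/2)
2. C lies on line FM with FC:CM = 1:2 ⇒ C = (1/2, 1/6)
3. N lies on line FU with FN:NU = 2:1 ⇒ N = (-1, 2/3)
2·[XTU] = -2, 2·[CNX] = -1
[XTU]:[CNX] = -2:-1 = 2

[XTU]:[CNX] = 2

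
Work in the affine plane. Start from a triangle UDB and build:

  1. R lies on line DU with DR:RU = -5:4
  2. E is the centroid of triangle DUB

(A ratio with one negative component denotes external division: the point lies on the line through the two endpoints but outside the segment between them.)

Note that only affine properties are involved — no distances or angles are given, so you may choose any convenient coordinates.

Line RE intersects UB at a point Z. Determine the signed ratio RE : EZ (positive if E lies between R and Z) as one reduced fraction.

RE:EZ = -13

Set U = (0, 0), D = (1, 0), B = (0, 1); any affine frame gives the same invariant.
1. R lies on line DU with DR:RU = -5:4 ⇒ R = (-4, 0)
2. E is the centroid of triangle DUB ⇒ E = (1/3, 1/3)
line RE meets UB at Z = (0, 4/13)
E = R + t·(Z−R) with t = 13/12, so RE:EZ = 13/12:-1/12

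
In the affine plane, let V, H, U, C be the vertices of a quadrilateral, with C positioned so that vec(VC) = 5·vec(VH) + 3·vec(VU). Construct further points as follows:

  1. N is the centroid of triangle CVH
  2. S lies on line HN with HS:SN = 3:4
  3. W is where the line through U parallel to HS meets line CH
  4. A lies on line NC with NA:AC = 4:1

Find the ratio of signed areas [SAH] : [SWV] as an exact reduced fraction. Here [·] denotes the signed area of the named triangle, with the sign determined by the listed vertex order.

[SAH]:[SWV] = 4/65

Set V = (0, 0), H = (1, 0), U = (0, 1), C = (5, 3); any affine frame gives the same invariant.
1. N is the centroid of triangle CVH ⇒ N = (2, 1)
2. S lies on line HN with HS:SN = 3:4 ⇒ S = (10/7, 3/7)
3. W is where the line through U parallel to HS meets line CH ⇒ W = (-7, -6)
4. A lies on line NC with NA:AC = 4:1 ⇒ A = (22/5, 13/5)
2·[SAH] = -12/35, 2·[SWV] = -39/7
[SAH]:[SWV] = -12/35:-39/7 = 4/65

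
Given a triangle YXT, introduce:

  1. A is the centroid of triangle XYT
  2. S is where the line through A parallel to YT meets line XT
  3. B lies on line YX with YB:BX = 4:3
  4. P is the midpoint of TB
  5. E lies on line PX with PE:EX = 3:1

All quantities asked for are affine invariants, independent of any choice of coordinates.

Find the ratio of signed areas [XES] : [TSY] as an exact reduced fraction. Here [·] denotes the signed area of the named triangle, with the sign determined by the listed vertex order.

[XES]:[TSY] = 3/28

Choose coordinates Y = (0, 0), X = (1, 0), T = (0, 1).
1. A is the centroid of triangle XYT ⇒ A = (1/3, 1/3)
2. S is where the line through A parallel to YT meets line XT ⇒ S = (1/3, 2/3)
3. B lies on line YX with YB:BX = 4:3 ⇒ B = (4/7, 0)
4. P is the midpoint of TB ⇒ P = (2/7, 1/2)
5. E lies on line PX with PE:EX = 3:1 ⇒ E = (23/28, 1/8)
2·[XES] = -1/28, 2·[TSY] = -1/3
[XES]:[TSY] = -1/28:-1/3 = 3/28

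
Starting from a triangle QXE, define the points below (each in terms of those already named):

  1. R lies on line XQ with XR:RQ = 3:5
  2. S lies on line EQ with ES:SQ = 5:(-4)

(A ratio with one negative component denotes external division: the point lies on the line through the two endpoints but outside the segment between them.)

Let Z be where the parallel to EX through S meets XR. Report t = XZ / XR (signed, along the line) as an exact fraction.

t = 40/3

Set Q = (0, 0), X = (1, 0), E = (0, 1); any affine frame gives the same invariant.
1. R lies on line XQ with XR:RQ = 3:5 ⇒ R = (5/8, 0)
2. S lies on line EQ with ES:SQ = 5:(-4) ⇒ S = (0, -4)
through S parallel to EX: direction (1, -1); meets XR at Z = (-4, 0)
Z = X + t·(R−X) with t = 40/3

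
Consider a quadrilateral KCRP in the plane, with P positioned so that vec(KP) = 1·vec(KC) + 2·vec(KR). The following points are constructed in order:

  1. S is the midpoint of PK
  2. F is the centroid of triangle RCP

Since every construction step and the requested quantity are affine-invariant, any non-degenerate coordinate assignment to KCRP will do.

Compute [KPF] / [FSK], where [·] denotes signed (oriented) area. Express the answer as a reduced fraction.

Assign K = (0, 0), C = (1, 0), R = (0, 1), P = (1, 2) — the answer is frame-independent, so this choice is without loss of generality.
1. S is the midpoint of PK ⇒ S = (1/2, 1)
2. F is the centroid of triangle RCP ⇒ F = (2/3, 1)
2·[KPF] = -1/3, 2·[FSK] = 1/6
[KPF]:[FSK] = -1/3:1/6 = -2

[KPF]:[FSK] = -2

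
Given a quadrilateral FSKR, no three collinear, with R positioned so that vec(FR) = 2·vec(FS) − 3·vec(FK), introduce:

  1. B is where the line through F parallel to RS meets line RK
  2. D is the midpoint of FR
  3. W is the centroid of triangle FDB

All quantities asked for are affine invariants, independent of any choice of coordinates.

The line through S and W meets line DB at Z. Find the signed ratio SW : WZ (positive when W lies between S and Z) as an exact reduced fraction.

Choose coordinates F = (0, 0), S = (1, 0), K = (0, 1), R = (2, -3).
1. B is where the line through F parallel to RS meets line RK ⇒ B = (-1, 3)
2. D is the midpoint of FR ⇒ D = (1, -3/2)
3. W is the centroid of triangle FDB ⇒ W = (0, 1/2)
line SW meets DB at Z = (1/7, 3/7)
W = S + t·(Z−S) with t = 7/6, so SW:WZ = 7/6:-1/6

SW:WZ = -7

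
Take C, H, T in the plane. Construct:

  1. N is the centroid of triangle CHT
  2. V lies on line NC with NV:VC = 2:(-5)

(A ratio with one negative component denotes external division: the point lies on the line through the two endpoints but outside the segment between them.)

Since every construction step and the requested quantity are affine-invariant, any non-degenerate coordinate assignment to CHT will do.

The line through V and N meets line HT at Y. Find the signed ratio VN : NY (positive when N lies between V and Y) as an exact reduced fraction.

Set C = (0, 0), H = (1, 0), T = (0, 1); any affine frame gives the same invariant.
1. N is the centroid of triangle CHT ⇒ N = (1/3, 1/3)
2. V lies on line NC with NV:VC = 2:(-5) ⇒ V = (5/9, 5/9)
line VN meets HT at Y = (1/2, 1/2)
N = V + t·(Y−V) with t = 4, so VN:NY = 4:-3

VN:NY = -4/3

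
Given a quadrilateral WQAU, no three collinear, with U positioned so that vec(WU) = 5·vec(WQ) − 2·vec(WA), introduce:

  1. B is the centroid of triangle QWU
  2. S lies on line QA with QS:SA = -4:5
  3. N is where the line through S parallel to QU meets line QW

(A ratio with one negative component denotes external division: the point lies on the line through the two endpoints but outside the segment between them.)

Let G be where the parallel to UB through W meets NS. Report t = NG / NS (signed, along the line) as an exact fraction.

t = -3

Assign W = (0, 0), Q = (1, 0), A = (0, 1), U = (5, -2) — the answer is frame-independent, so this choice is without loss of generality.
1. B is the centroid of triangle QWU ⇒ B = (2, -2/3)
2. S lies on line QA with QS:SA = -4:5 ⇒ S = (5, -4)
3. N is where the line through S parallel to QU meets line QW ⇒ N = (-3, 0)
through W parallel to UB: direction (-3, 4/3); meets NS at G = (-27, 12)
G = N + t·(S−N) with t = -3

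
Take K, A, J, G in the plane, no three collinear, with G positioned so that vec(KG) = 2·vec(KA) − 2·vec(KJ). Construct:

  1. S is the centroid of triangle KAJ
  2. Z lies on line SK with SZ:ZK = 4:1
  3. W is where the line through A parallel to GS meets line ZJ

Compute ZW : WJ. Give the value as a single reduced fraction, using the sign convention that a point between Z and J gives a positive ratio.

ZW:WJ = -31/10

Choose coordinates K = (0, 0), A = (1, 0), J = (0, 1), G = (2, -2).
1. S is the centroid of triangle KAJ ⇒ S = (1/3, 1/3)
2. Z lies on line SK with SZ:ZK = 4:1 ⇒ Z = (1/15, 1/15)
3. W is where the line through A parallel to GS meets line ZJ ⇒ W = (-2/63, 13/9)
W = Z + t·(J−Z) with t = 31/21, so ZW:WJ = t:(1−t) = 31/21:-10/21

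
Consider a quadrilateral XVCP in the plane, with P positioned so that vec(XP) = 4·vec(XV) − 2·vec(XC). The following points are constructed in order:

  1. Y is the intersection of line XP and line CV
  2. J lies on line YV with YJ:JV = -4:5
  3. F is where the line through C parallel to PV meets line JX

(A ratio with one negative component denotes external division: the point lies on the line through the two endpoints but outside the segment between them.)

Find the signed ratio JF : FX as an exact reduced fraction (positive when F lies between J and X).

JF:FX = -2

Choose coordinates X = (0, 0), V = (1, 0), C = (0, 1), P = (4, -2).
1. Y is the intersection of line XP and line CV ⇒ Y = (2, -1)
2. J lies on line YV with YJ:JV = -4:5 ⇒ J = (6, -5)
3. F is where the line through C parallel to PV meets line JX ⇒ F = (-6, 5)
F = J + t·(X−J) with t = 2, so JF:FX = t:(1−t) = 2:-1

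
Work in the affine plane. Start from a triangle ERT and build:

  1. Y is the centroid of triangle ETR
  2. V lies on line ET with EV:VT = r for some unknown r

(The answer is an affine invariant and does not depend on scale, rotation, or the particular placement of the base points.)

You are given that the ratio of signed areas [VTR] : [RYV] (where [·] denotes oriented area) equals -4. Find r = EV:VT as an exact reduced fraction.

r = 1/4

Assign E = (0, 0), R = (1, 0), T = (0, 1) — the answer is frame-independent, so this choice is without loss of generality.
1. Y is the centroid of triangle ETR ⇒ Y = (1/3, 1/3)
2. With EV:VT = r, write λ = r/(r+1) so V = E + λ·(T−E); V is affine-linear in λ
Every point depending on V is an affine combination of V and λ-independent points, so each such coordinate is linear in λ; the λ² term in each signed area is a multiple of (T−E)×(T−E) = 0, so 2·[VTR] and 2·[RYV] are each linear in λ. Evaluating at λ=0 and λ=1:
  2·[VTR] = λ − 1,   2·[RYV] = -2/3·λ + 1/3
So [VTR]:[RYV] = (λ − 1) / (-2/3·λ + 1/3). Setting this equal to -4:
  λ − 1 = -4·(-2/3·λ + 1/3)  ⇒  λ = 1/5
Then r = λ/(1−λ) = (1/5)/(4/5) = 1/4. Check: with r = 1/4, V = (0, 1/5) and [VTR]:[RYV] = -4 as required.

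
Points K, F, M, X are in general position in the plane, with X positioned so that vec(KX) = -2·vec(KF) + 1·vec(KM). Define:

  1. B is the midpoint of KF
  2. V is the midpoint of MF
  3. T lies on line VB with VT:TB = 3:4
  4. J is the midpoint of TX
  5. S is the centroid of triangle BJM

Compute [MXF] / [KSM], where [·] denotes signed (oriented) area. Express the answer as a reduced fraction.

[MXF]:[KSM] = -24

Choose coordinates K = (0, 0), F = (1, 0), M = (0, 1), X = (-2, 1).
1. B is the midpoint of KF ⇒ B = (1/2, 0)
2. V is the midpoint of MF ⇒ V = (1/2, 1/2)
3. T lies on line VB with VT:TB = 3:4 ⇒ T = (1/2, 2/7)
4. J is the midpoint of TX ⇒ J = (-3/4, 9/14)
5. S is the centroid of triangle BJM ⇒ S = (-1/12, 23/42)
2·[MXF] = 2, 2·[KSM] = -1/12
[MXF]:[KSM] = 2:-1/12 = -24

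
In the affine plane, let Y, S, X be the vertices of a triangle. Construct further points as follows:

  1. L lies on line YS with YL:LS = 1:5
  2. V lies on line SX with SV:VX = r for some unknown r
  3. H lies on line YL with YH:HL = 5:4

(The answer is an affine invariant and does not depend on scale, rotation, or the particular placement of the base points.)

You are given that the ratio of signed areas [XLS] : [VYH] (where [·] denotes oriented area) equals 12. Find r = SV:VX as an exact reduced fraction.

r = 3

Set Y = (0, 0), S = (1, 0), X = (0, 1); any affine frame gives the same invariant.
1. L lies on line YS with YL:LS = 1:5 ⇒ L = (1/6, 0)
2. With SV:VX = r, write λ = r/(r+1) so V = S + λ·(X−S); V is affine-linear in λ
3. H lies on line YL with YH:HL = 5:4 ⇒ H = (5/54, 0)
Every point depending on V is an affine combination of V and λ-independent points, so each such coordinate is linear in λ; the λ² term in each signed area is a multiple of (X−S)×(X−S) = 0, so 2·[XLS] and 2·[VYH] are each linear in λ. Evaluating at λ=0 and λ=1:
  2·[XLS] = 5/6,   2·[VYH] = 5/54·λ
So [XLS]:[VYH] = (5/6) / (5/54·λ). Setting this equal to 12:
  5/6 = 12·(5/54·λ)  ⇒  λ = 3/4
Then r = λ/(1−λ) = (3/4)/(1/4) = 3. Check: with r = 3, V = (1/4, 3/4) and [XLS]:[VYH] = 12 as required.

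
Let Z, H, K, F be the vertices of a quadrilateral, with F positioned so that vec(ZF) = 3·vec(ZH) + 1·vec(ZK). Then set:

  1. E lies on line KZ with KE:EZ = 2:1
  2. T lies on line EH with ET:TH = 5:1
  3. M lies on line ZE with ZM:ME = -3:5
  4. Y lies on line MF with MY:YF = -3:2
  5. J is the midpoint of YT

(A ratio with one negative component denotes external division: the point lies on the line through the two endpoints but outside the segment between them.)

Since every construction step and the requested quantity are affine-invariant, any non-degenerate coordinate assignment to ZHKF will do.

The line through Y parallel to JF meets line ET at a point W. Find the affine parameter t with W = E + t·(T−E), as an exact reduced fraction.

t = 8/5

Set Z = (0, 0), H = (1, 0), K = (0, 1), F = (3, 1); any affine frame gives the same invariant.
1. E lies on line KZ with KE:EZ = 2:1 ⇒ E = (0, 1/3)
2. T lies on line EH with ET:TH = 5:1 ⇒ T = (5/6, 1/18)
3. M lies on line ZE with ZM:ME = -3:5 ⇒ M = (0, -1/2)
4. Y lies on line MF with MY:YF = -3:2 ⇒ Y = (9, 4)
5. J is the midpoint of YT ⇒ J = (59/12, 73/36)
through Y parallel to JF: direction (-23/12, -37/36); meets ET at W = (4/3, -1/9)
W = E + t·(T−E) with t = 8/5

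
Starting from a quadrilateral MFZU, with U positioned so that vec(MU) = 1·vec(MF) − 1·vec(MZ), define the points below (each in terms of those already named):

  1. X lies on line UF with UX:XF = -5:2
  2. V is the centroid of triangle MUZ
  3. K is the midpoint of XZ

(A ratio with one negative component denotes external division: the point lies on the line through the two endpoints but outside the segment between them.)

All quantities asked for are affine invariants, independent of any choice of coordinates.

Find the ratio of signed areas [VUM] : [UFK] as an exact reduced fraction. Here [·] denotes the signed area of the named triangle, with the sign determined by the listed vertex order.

Choose coordinates M = (0, 0), F = (1, 0), Z = (0, 1), U = (1, -1).
1. X lies on line UF with UX:XF = -5:2 ⇒ X = (1, 2/3)
2. V is the centroid of triangle MUZ ⇒ V = (1/3, 0)
3. K is the midpoint of XZ ⇒ K = (1/2, 5/6)
2·[VUM] = -1/3, 2·[UFK] = 1/2
[VUM]:[UFK] = -1/3:1/2 = -2/3

[VUM]:[UFK] = -2/3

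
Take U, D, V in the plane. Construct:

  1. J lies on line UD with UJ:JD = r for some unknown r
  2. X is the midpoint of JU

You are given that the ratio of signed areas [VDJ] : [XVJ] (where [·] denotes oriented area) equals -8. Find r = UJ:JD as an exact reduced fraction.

Choose coordinates U = (0, 0), D = (1, 0), V = (0, 1).
1. With UJ:JD = r, write λ = r/(r+1) so J = U + λ·(D−U); J is affine-linear in λ
2. X is the midpoint of JU ⇒ X is an affine combination of earlier points and hence also affine-linear in λ
Every point depending on J is an affine combination of J and λ-independent points, so each such coordinate is linear in λ; the λ² term in each signed area is a multiple of (D−U)×(D−U) = 0, so 2·[VDJ] and 2·[XVJ] are each linear in λ. Evaluating at λ=0 and λ=1:
  2·[VDJ] = λ − 1,   2·[XVJ] = -1/2·λ
So [VDJ]:[XVJ] = (λ − 1) / (-1/2·λ). Setting this equal to -8:
  λ − 1 = -8·(-1/2·λ)  ⇒  λ = -1/3
Then r = λ/(1−λ) = (-1/3)/(4/3) = -1/4. Check: with r = -1/4, J = (-1/3, 0) and [VDJ]:[XVJ] = -8 as required.

r = -1/4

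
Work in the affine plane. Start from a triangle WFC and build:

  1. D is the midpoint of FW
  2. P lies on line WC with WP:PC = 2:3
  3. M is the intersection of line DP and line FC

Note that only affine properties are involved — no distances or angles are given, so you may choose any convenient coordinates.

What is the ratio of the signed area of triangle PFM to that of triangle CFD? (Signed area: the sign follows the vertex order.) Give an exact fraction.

Work in coordinates with W = (0, 0), F = (1, 0), C = (0, 1).
1. D is the midpoint of FW ⇒ D = (1/2, 0)
2. P lies on line WC with WP:PC = 2:3 ⇒ P = (0, 2/5)
3. M is the intersection of line DP and line FC ⇒ M = (3, -2)
2·[PFM] = -6/5, 2·[CFD] = -1/2
[PFM]:[CFD] = -6/5:-1/2 = 12/5

[PFM]:[CFD] = 12/5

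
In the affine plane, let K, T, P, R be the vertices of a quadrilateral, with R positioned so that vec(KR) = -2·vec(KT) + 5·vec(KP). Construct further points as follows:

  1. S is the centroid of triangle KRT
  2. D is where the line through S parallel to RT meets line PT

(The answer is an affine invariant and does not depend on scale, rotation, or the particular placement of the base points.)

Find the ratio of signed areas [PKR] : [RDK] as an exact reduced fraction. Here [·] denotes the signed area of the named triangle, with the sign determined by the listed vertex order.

[PKR]:[RDK] = 4/5

Set K = (0, 0), T = (1, 0), P = (0, 1), R = (-2, 5); any affine frame gives the same invariant.
1. S is the centroid of triangle KRT ⇒ S = (-1/3, 5/3)
2. D is where the line through S parallel to RT meets line PT ⇒ D = (1/6, 5/6)
2·[PKR] = -2, 2·[RDK] = -5/2
[PKR]:[RDK] = -2:-5/2 = 4/5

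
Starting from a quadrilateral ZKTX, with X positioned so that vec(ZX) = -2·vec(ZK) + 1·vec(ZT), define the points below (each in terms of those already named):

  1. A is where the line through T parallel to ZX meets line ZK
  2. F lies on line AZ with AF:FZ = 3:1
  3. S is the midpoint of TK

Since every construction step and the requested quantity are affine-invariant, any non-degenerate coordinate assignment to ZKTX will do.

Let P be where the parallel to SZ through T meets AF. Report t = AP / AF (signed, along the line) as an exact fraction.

t = 2

Work in coordinates with Z = (0, 0), K = (1, 0), T = (0, 1), X = (-2, 1).
1. A is where the line through T parallel to ZX meets line ZK ⇒ A = (2, 0)
2. F lies on line AZ with AF:FZ = 3:1 ⇒ F = (1/2, 0)
3. S is the midpoint of TK ⇒ S = (1/2, 1/2)
through T parallel to SZ: direction (-1/2, -1/2); meets AF at P = (-1, 0)
P = A + t·(F−A) with t = 2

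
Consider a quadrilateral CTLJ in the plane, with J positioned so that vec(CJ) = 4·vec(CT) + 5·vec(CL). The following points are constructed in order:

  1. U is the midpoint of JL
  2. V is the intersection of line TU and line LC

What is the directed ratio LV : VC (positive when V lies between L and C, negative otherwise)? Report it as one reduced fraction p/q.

Choose coordinates C = (0, 0), T = (1, 0), L = (0, 1), J = (4, 5).
1. U is the midpoint of JL ⇒ U = (2, 3)
2. V is the intersection of line TU and line LC ⇒ V = (0, -3)
V = L + t·(C−L) with t = 4, so LV:VC = t:(1−t) = 4:-3

LV:VC = -4/3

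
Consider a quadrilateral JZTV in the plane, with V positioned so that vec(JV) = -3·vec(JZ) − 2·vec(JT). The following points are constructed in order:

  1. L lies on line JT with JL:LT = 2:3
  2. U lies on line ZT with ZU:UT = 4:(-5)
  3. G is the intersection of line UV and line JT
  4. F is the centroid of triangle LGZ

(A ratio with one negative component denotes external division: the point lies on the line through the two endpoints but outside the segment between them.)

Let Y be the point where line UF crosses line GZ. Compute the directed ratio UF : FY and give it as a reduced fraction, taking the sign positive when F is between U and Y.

Assign J = (0, 0), Z = (1, 0), T = (0, 1), V = (-3, -2) — the answer is frame-independent, so this choice is without loss of generality.
1. L lies on line JT with JL:LT = 2:3 ⇒ L = (0, 2/5)
2. U lies on line ZT with ZU:UT = 4:(-5) ⇒ U = (5, -4)
3. G is the intersection of line UV and line JT ⇒ G = (0, -11/4)
4. F is the centroid of triangle LGZ ⇒ F = (1/3, -47/60)
line UF meets GZ at Y = (205/321, -319/321)
F = U + t·(Y−U) with t = 107/100, so UF:FY = 107/100:-7/100

UF:FY = -107/7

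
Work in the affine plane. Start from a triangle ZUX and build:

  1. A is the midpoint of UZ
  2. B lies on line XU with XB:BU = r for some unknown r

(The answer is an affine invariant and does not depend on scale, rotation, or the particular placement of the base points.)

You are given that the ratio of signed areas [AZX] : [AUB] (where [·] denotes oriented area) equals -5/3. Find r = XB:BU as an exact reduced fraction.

r = 2/3

Choose coordinates Z = (0, 0), U = (1, 0), X = (0, 1).
1. A is the midpoint of UZ ⇒ A = (1/2, 0)
2. With XB:BU = r, write λ = r/(r+1) so B = X + λ·(U−X); B is affine-linear in λ
Every point depending on B is an affine combination of B and λ-independent points, so each such coordinate is linear in λ; the λ² term in each signed area is a multiple of (U−X)×(U−X) = 0, so 2·[AZX] and 2·[AUB] are each linear in λ. Evaluating at λ=0 and λ=1:
  2·[AZX] = -1/2,   2·[AUB] = -1/2·λ + 1/2
So [AZX]:[AUB] = (-1/2) / (-1/2·λ + 1/2). Setting this equal to -5/3:
  -1/2 = -5/3·(-1/2·λ + 1/2)  ⇒  λ = 2/5
Then r = λ/(1−λ) = (2/5)/(3/5) = 2/3. Check: with r = 2/3, B = (2/5, 3/5) and [AZX]:[AUB] = -5/3 as required.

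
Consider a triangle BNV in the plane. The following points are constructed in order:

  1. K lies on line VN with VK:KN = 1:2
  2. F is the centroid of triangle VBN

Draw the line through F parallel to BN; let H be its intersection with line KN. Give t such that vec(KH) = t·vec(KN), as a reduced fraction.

t = 1/2

Choose coordinates B = (0, 0), N = (1, 0), V = (0, 1).
1. K lies on line VN with VK:KN = 1:2 ⇒ K = (1/3, 2/3)
2. F is the centroid of triangle VBN ⇒ F = (1/3, 1/3)
through F parallel to BN: direction (1, 0); meets KN at H = (2/3, 1/3)
H = K + t·(N−K) with t = 1/2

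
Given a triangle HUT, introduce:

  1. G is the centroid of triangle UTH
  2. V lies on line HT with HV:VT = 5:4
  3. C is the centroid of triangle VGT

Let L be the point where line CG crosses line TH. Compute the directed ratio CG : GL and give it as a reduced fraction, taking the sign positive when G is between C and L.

Assign H = (0, 0), U = (1, 0), T = (0, 1) — the answer is frame-independent, so this choice is without loss of generality.
1. G is the centroid of triangle UTH ⇒ G = (1/3, 1/3)
2. V lies on line HT with HV:VT = 5:4 ⇒ V = (0, 5/9)
3. C is the centroid of triangle VGT ⇒ C = (1/9, 17/27)
line CG meets TH at L = (0, 7/9)
G = C + t·(L−C) with t = -2, so CG:GL = -2:3

CG:GL = -2/3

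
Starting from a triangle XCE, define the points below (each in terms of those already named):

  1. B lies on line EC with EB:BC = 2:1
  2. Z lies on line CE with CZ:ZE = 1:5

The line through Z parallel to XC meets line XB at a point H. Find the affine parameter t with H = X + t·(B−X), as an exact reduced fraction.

t = 1/2

Choose coordinates X = (0, 0), C = (1, 0), E = (0, 1).
1. B lies on line EC with EB:BC = 2:1 ⇒ B = (2/3, 1/3)
2. Z lies on line CE with CZ:ZE = 1:5 ⇒ Z = (5/6, 1/6)
through Z parallel to XC: direction (1, 0); meets XB at H = (1/3, 1/6)
H = X + t·(B−X) with t = 1/2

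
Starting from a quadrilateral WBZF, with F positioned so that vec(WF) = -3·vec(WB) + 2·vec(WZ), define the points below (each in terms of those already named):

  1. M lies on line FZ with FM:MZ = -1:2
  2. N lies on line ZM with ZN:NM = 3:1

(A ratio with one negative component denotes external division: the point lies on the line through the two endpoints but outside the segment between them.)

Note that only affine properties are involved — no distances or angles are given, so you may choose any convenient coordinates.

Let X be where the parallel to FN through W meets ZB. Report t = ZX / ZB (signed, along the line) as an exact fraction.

t = 3/2

Assign W = (0, 0), B = (1, 0), Z = (0, 1), F = (-3, 2) — the answer is frame-independent, so this choice is without loss of generality.
1. M lies on line FZ with FM:MZ = -1:2 ⇒ M = (-6, 3)
2. N lies on line ZM with ZN:NM = 3:1 ⇒ N = (-9/2, 5/2)
through W parallel to FN: direction (-3/2, 1/2); meets ZB at X = (3/2, -1/2)
X = Z + t·(B−Z) with t = 3/2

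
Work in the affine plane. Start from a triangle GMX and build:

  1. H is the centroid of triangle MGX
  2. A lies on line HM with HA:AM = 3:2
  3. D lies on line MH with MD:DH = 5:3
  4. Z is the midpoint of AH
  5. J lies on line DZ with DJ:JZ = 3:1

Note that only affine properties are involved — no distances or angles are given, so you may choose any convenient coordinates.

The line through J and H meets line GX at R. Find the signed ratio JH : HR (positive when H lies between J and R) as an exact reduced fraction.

Work in coordinates with G = (0, 0), M = (1, 0), X = (0, 1).
1. H is the centroid of triangle MGX ⇒ H = (1/3, 1/3)
2. A lies on line HM with HA:AM = 3:2 ⇒ A = (11/15, 2/15)
3. D lies on line MH with MD:DH = 5:3 ⇒ D = (7/12, 5/24)
4. Z is the midpoint of AH ⇒ Z = (8/15, 7/30)
5. J lies on line DZ with DJ:JZ = 3:1 ⇒ J = (131/240, 109/480)
line JH meets GX at R = (0, 1/2)
H = J + t·(R−J) with t = 51/131, so JH:HR = 51/131:80/131

JH:HR = 51/80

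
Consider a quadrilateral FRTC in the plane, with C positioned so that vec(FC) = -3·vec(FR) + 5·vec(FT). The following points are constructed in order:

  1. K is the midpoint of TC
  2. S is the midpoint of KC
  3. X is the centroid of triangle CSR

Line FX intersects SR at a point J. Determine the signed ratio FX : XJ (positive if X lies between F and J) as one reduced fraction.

FX:XJ = -49

Assign F = (0, 0), R = (1, 0), T = (0, 1), C = (-3, 5) — the answer is frame-independent, so this choice is without loss of generality.
1. K is the midpoint of TC ⇒ K = (-3/2, 3)
2. S is the midpoint of KC ⇒ S = (-9/4, 4)
3. X is the centroid of triangle CSR ⇒ X = (-17/12, 3)
line FX meets SR at J = (-68/49, 144/49)
X = F + t·(J−F) with t = 49/48, so FX:XJ = 49/48:-1/48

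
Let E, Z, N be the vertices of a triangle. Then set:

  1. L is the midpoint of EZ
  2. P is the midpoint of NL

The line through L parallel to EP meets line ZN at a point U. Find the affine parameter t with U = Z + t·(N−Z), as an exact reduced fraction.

Work in coordinates with E = (0, 0), Z = (1, 0), N = (0, 1).
1. L is the midpoint of EZ ⇒ L = (1/2, 0)
2. P is the midpoint of NL ⇒ P = (1/4, 1/2)
through L parallel to EP: direction (1/4, 1/2); meets ZN at U = (2/3, 1/3)
U = Z + t·(N−Z) with t = 1/3

t = 1/3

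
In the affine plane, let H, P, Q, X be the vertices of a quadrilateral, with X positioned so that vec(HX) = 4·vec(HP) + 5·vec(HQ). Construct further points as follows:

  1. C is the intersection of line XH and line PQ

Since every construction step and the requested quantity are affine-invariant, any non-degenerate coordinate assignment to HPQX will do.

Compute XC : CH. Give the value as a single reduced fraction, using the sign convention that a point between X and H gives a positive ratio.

XC:CH = 8

Set H = (0, 0), P = (1, 0), Q = (0, 1), X = (4, 5); any affine frame gives the same invariant.
1. C is the intersection of line XH and line PQ ⇒ C = (4/9, 5/9)
C = X + t·(H−X) with t = 8/9, so XC:CH = t:(1−t) = 8/9:1/9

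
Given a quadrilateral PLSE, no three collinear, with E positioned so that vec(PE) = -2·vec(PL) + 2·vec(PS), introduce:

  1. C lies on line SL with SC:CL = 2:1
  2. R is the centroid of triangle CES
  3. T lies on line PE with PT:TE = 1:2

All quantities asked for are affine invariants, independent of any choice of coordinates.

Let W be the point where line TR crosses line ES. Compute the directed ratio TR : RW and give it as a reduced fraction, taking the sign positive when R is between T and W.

TR:RW = 5

Choose coordinates P = (0, 0), L = (1, 0), S = (0, 1), E = (-2, 2).
1. C lies on line SL with SC:CL = 2:1 ⇒ C = (2/3, 1/3)
2. R is the centroid of triangle CES ⇒ R = (-4/9, 10/9)
3. T lies on line PE with PT:TE = 1:2 ⇒ T = (-2/3, 2/3)
line TR meets ES at W = (-2/5, 6/5)
R = T + t·(W−T) with t = 5/6, so TR:RW = 5/6:1/6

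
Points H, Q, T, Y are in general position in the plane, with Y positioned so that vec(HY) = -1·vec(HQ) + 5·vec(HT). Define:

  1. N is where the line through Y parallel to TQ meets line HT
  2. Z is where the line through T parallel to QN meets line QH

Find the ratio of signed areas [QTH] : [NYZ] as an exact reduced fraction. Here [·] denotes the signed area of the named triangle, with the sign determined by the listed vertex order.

[QTH]:[NYZ] = 4/15

Choose coordinates H = (0, 0), Q = (1, 0), T = (0, 1), Y = (-1, 5).
1. N is where the line through Y parallel to TQ meets line HT ⇒ N = (0, 4)
2. Z is where the line through T parallel to QN meets line QH ⇒ Z = (1/4, 0)
2·[QTH] = 1, 2·[NYZ] = 15/4
[QTH]:[NYZ] = 1:15/4 = 4/15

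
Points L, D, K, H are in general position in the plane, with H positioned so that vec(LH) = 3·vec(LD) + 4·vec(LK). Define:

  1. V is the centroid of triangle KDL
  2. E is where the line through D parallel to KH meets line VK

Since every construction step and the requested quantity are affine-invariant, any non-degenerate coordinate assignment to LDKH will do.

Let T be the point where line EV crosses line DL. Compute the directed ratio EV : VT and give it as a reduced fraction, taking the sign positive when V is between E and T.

EV:VT = -2

Assign L = (0, 0), D = (1, 0), K = (0, 1), H = (3, 4) — the answer is frame-independent, so this choice is without loss of generality.
1. V is the centroid of triangle KDL ⇒ V = (1/3, 1/3)
2. E is where the line through D parallel to KH meets line VK ⇒ E = (2/3, -1/3)
line EV meets DL at T = (1/2, 0)
V = E + t·(T−E) with t = 2, so EV:VT = 2:-1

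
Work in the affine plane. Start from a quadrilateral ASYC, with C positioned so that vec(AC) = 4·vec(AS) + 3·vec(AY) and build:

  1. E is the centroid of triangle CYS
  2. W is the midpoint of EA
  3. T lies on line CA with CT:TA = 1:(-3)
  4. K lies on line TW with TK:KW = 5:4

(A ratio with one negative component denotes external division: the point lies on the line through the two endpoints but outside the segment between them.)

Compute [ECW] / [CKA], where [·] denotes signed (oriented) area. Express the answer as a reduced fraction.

[ECW]:[CKA] = -9/5

Choose coordinates A = (0, 0), S = (1, 0), Y = (0, 1), C = (4, 3).
1. E is the centroid of triangle CYS ⇒ E = (5/3, 4/3)
2. W is the midpoint of EA ⇒ W = (5/6, 2/3)
3. T lies on line CA with CT:TA = 1:(-3) ⇒ T = (6, 9/2)
4. K lies on line TW with TK:KW = 5:4 ⇒ K = (169/54, 64/27)
2·[ECW] = -1/6, 2·[CKA] = 5/54
[ECW]:[CKA] = -1/6:5/54 = -9/5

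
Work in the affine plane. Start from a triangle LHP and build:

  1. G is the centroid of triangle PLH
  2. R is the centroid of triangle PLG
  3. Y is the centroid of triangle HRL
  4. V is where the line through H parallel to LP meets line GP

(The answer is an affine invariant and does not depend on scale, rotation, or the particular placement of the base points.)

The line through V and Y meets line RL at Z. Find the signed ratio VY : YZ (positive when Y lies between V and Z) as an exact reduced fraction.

VY:YZ = 11/4

Assign L = (0, 0), H = (1, 0), P = (0, 1) — the answer is frame-independent, so this choice is without loss of generality.
1. G is the centroid of triangle PLH ⇒ G = (1/3, 1/3)
2. R is the centroid of triangle PLG ⇒ R = (1/9, 4/9)
3. Y is the centroid of triangle HRL ⇒ Y = (10/27, 4/27)
4. V is where the line through H parallel to LP meets line GP ⇒ V = (1, -1)
line VY meets RL at Z = (14/99, 56/99)
Y = V + t·(Z−V) with t = 11/15, so VY:YZ = 11/15:4/15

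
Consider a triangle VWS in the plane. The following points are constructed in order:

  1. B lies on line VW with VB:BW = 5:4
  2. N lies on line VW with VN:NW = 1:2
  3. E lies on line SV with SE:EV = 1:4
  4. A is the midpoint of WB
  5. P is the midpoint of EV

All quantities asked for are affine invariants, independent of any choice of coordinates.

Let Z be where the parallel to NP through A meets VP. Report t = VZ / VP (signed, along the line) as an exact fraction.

t = 7/3

Set V = (0, 0), W = (1, 0), S = (0, 1); any affine frame gives the same invariant.
1. B lies on line VW with VB:BW = 5:4 ⇒ B = (5/9, 0)
2. N lies on line VW with VN:NW = 1:2 ⇒ N = (1/3, 0)
3. E lies on line SV with SE:EV = 1:4 ⇒ E = (0, 4/5)
4. A is the midpoint of WB ⇒ A = (7/9, 0)
5. P is the midpoint of EV ⇒ P = (0, 2/5)
through A parallel to NP: direction (-1/3, 2/5); meets VP at Z = (0, 14/15)
Z = V + t·(P−V) with t = 7/3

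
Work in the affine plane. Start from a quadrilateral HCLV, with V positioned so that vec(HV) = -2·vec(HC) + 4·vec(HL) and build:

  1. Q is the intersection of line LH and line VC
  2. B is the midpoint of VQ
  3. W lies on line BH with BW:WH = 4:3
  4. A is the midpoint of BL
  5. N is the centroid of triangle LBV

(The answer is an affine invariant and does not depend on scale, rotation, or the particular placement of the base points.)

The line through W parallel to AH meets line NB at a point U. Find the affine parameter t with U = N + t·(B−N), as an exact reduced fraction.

Set H = (0, 0), C = (1, 0), L = (0, 1), V = (-2, 4); any affine frame gives the same invariant.
1. Q is the intersection of line LH and line VC ⇒ Q = (0, 4/3)
2. B is the midpoint of VQ ⇒ B = (-1, 8/3)
3. W lies on line BH with BW:WH = 4:3 ⇒ W = (-3/7, 8/7)
4. A is the midpoint of BL ⇒ A = (-1/2, 11/6)
5. N is the centroid of triangle LBV ⇒ N = (-1, 23/9)
through W parallel to AH: direction (1/2, -11/6); meets NB at U = (-1, 68/21)
U = N + t·(B−N) with t = 43/7

t = 43/7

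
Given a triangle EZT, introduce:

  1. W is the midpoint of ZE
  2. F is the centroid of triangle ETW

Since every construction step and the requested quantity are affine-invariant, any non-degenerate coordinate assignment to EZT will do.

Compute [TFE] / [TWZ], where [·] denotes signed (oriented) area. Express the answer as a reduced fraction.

Assign E = (0, 0), Z = (1, 0), T = (0, 1) — the answer is frame-independent, so this choice is without loss of generality.
1. W is the midpoint of ZE ⇒ W = (1/2, 0)
2. F is the centroid of triangle ETW ⇒ F = (1/6, 1/3)
2·[TFE] = -1/6, 2·[TWZ] = 1/2
[TFE]:[TWZ] = -1/6:1/2 = -1/3

[TFE]:[TWZ] = -1/3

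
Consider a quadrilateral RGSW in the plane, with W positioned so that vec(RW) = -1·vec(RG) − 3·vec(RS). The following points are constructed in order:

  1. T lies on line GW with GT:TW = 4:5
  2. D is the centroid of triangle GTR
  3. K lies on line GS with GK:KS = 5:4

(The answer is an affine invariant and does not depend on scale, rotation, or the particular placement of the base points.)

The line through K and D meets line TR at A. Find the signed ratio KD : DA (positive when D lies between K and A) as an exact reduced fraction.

KD:DA = 17/36

Work in coordinates with R = (0, 0), G = (1, 0), S = (0, 1), W = (-1, -3).
1. T lies on line GW with GT:TW = 4:5 ⇒ T = (1/9, -4/3)
2. D is the centroid of triangle GTR ⇒ D = (10/27, -4/9)
3. K lies on line GS with GK:KS = 5:4 ⇒ K = (4/9, 5/9)
line KD meets TR at A = (98/459, -392/153)
D = K + t·(A−K) with t = 17/53, so KD:DA = 17/53:36/53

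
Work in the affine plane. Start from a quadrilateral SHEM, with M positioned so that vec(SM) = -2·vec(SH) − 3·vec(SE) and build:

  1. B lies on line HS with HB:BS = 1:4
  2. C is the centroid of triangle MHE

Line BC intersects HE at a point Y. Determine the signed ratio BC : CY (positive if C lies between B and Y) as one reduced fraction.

BC:CY = -9/10

Assign S = (0, 0), H = (1, 0), E = (0, 1), M = (-2, -3) — the answer is frame-independent, so this choice is without loss of generality.
1. B lies on line HS with HB:BS = 1:4 ⇒ B = (4/5, 0)
2. C is the centroid of triangle MHE ⇒ C = (-1/3, -2/3)
line BC meets HE at Y = (25/27, 2/27)
C = B + t·(Y−B) with t = -9, so BC:CY = -9:10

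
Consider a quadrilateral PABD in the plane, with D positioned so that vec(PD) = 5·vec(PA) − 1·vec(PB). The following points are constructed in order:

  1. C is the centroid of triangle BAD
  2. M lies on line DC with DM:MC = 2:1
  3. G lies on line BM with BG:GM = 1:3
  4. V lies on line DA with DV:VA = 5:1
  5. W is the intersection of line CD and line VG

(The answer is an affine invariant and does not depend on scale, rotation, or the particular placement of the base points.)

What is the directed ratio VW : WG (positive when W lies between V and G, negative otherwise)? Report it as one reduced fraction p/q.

Set P = (0, 0), A = (1, 0), B = (0, 1), D = (5, -1); any affine frame gives the same invariant.
1. C is the centroid of triangle BAD ⇒ C = (2, 0)
2. M lies on line DC with DM:MC = 2:1 ⇒ M = (3, -1/3)
3. G lies on line BM with BG:GM = 1:3 ⇒ G = (3/4, 2/3)
4. V lies on line DA with DV:VA = 5:1 ⇒ V = (5/3, -1/6)
5. W is the intersection of line CD and line VG ⇒ W = (45/38, 31/114)
W = V + t·(G−V) with t = 10/19, so VW:WG = t:(1−t) = 10/19:9/19

VW:WG = 10/9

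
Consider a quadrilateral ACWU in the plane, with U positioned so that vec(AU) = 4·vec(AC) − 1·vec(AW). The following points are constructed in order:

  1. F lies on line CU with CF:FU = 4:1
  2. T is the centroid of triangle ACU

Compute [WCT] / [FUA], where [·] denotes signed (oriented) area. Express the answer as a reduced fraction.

Assign A = (0, 0), C = (1, 0), W = (0, 1), U = (4, -1) — the answer is frame-independent, so this choice is without loss of generality.
1. F lies on line CU with CF:FU = 4:1 ⇒ F = (17/5, -4/5)
2. T is the centroid of triangle ACU ⇒ T = (5/3, -1/3)
2·[WCT] = 1/3, 2·[FUA] = -1/5
[WCT]:[FUA] = 1/3:-1/5 = -5/3

[WCT]:[FUA] = -5/3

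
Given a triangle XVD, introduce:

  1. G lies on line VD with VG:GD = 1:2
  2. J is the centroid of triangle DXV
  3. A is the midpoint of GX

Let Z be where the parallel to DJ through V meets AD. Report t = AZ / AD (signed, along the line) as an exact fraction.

Work in coordinates with X = (0, 0), V = (1, 0), D = (0, 1).
1. G lies on line VD with VG:GD = 1:2 ⇒ G = (2/3, 1/3)
2. J is the centroid of triangle DXV ⇒ J = (1/3, 1/3)
3. A is the midpoint of GX ⇒ A = (1/3, 1/6)
through V parallel to DJ: direction (1/3, -2/3); meets AD at Z = (-2, 6)
Z = A + t·(D−A) with t = 7

t = 7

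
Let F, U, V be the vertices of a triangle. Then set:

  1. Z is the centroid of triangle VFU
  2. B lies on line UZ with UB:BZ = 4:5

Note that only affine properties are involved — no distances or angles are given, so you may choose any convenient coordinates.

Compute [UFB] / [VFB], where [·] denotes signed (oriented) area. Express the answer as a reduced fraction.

Assign F = (0, 0), U = (1, 0), V = (0, 1) — the answer is frame-independent, so this choice is without loss of generality.
1. Z is the centroid of triangle VFU ⇒ Z = (1/3, 1/3)
2. B lies on line UZ with UB:BZ = 4:5 ⇒ B = (19/27, 4/27)
2·[UFB] = -4/27, 2·[VFB] = 19/27
[UFB]:[VFB] = -4/27:19/27 = -4/19

[UFB]:[VFB] = -4/19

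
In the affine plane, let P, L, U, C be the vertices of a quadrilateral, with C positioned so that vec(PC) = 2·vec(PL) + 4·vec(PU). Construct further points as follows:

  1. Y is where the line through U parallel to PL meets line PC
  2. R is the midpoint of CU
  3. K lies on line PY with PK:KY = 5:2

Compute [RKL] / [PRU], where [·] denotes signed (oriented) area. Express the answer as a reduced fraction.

[RKL]:[PRU] = 45/28

Set P = (0, 0), L = (1, 0), U = (0, 1), C = (2, 4); any affine frame gives the same invariant.
1. Y is where the line through U parallel to PL meets line PC ⇒ Y = (1/2, 1)
2. R is the midpoint of CU ⇒ R = (1, 5/2)
3. K lies on line PY with PK:KY = 5:2 ⇒ K = (5/14, 5/7)
2·[RKL] = 45/28, 2·[PRU] = 1
[RKL]:[PRU] = 45/28:1 = 45/28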